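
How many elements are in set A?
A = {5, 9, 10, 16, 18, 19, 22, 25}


Set A = {5, 9, 10, 16, 18, 19, 22, 25}
Listing elements: 5, 9, 10, 16, 18, 19, 22, 25
Counting: 8 elements
|A| = 8

8


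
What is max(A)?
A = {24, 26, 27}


Set A = {24, 26, 27}
Elements in ascending order: 24, 26, 27
The largest element is 27.

27


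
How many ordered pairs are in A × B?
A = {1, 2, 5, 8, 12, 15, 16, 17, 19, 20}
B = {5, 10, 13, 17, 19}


Set A = {1, 2, 5, 8, 12, 15, 16, 17, 19, 20} has 10 elements.
Set B = {5, 10, 13, 17, 19} has 5 elements.
|A × B| = |A| × |B| = 10 × 5 = 50

50


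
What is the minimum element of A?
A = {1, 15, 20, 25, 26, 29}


Set A = {1, 15, 20, 25, 26, 29}
Elements in ascending order: 1, 15, 20, 25, 26, 29
The smallest element is 1.

1


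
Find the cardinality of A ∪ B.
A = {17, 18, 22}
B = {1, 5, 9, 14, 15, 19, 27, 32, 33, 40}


Set A = {17, 18, 22}, |A| = 3
Set B = {1, 5, 9, 14, 15, 19, 27, 32, 33, 40}, |B| = 10
A ∩ B = {}, |A ∩ B| = 0
|A ∪ B| = |A| + |B| - |A ∩ B| = 3 + 10 - 0 = 13

13


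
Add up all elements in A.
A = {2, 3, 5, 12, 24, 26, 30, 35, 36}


Set A = {2, 3, 5, 12, 24, 26, 30, 35, 36}
Sum = 2 + 3 + 5 + 12 + 24 + 26 + 30 + 35 + 36 = 173

173


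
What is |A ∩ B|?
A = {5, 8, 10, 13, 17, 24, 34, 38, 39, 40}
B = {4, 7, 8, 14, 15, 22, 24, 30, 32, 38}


Set A = {5, 8, 10, 13, 17, 24, 34, 38, 39, 40}
Set B = {4, 7, 8, 14, 15, 22, 24, 30, 32, 38}
A ∩ B = {8, 24, 38}
|A ∩ B| = 3

3


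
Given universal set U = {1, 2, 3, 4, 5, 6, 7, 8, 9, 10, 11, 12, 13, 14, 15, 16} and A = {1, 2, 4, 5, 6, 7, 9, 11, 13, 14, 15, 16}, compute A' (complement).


Universal set U = {1, 2, 3, 4, 5, 6, 7, 8, 9, 10, 11, 12, 13, 14, 15, 16}
Set A = {1, 2, 4, 5, 6, 7, 9, 11, 13, 14, 15, 16}
A' = U \ A = elements in U but not in A
Checking each element of U:
1 (in A, exclude), 2 (in A, exclude), 3 (not in A, include), 4 (in A, exclude), 5 (in A, exclude), 6 (in A, exclude), 7 (in A, exclude), 8 (not in A, include), 9 (in A, exclude), 10 (not in A, include), 11 (in A, exclude), 12 (not in A, include), 13 (in A, exclude), 14 (in A, exclude), 15 (in A, exclude), 16 (in A, exclude)
A' = {3, 8, 10, 12}

{3, 8, 10, 12}


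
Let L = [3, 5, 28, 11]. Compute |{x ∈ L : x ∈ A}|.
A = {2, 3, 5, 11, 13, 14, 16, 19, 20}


Set A = {2, 3, 5, 11, 13, 14, 16, 19, 20}
Candidates: [3, 5, 28, 11]
Check each candidate:
3 ∈ A, 5 ∈ A, 28 ∉ A, 11 ∈ A
Count of candidates in A: 3

3


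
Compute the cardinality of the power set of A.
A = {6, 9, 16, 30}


Set A = {6, 9, 16, 30}
|A| = 4
The power set P(A) contains all subsets of A.
|P(A)| = 2^|A| = 2^4 = 16

16


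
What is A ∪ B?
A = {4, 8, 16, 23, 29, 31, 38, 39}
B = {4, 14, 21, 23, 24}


Set A = {4, 8, 16, 23, 29, 31, 38, 39}
Set B = {4, 14, 21, 23, 24}
A ∪ B includes all elements in either set.
Elements from A: {4, 8, 16, 23, 29, 31, 38, 39}
Elements from B not already included: {14, 21, 24}
A ∪ B = {4, 8, 14, 16, 21, 23, 24, 29, 31, 38, 39}

{4, 8, 14, 16, 21, 23, 24, 29, 31, 38, 39}


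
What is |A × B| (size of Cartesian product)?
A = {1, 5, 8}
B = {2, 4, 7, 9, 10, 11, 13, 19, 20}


Set A = {1, 5, 8} has 3 elements.
Set B = {2, 4, 7, 9, 10, 11, 13, 19, 20} has 9 elements.
|A × B| = |A| × |B| = 3 × 9 = 27

27


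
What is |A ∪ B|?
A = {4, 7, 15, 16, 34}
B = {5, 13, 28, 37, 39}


Set A = {4, 7, 15, 16, 34}, |A| = 5
Set B = {5, 13, 28, 37, 39}, |B| = 5
A ∩ B = {}, |A ∩ B| = 0
|A ∪ B| = |A| + |B| - |A ∩ B| = 5 + 5 - 0 = 10

10


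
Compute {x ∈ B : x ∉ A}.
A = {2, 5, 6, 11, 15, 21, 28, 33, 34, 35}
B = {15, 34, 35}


Set A = {2, 5, 6, 11, 15, 21, 28, 33, 34, 35}
Set B = {15, 34, 35}
Check each element of B against A:
15 ∈ A, 34 ∈ A, 35 ∈ A
Elements of B not in A: {}

{}


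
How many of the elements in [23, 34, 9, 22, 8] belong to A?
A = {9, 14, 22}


Set A = {9, 14, 22}
Candidates: [23, 34, 9, 22, 8]
Check each candidate:
23 ∉ A, 34 ∉ A, 9 ∈ A, 22 ∈ A, 8 ∉ A
Count of candidates in A: 2

2


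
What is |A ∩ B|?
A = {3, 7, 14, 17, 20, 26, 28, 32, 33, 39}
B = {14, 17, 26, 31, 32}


Set A = {3, 7, 14, 17, 20, 26, 28, 32, 33, 39}
Set B = {14, 17, 26, 31, 32}
A ∩ B = {14, 17, 26, 32}
|A ∩ B| = 4

4


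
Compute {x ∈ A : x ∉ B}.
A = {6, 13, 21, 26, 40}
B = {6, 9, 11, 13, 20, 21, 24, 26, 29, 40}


Set A = {6, 13, 21, 26, 40}
Set B = {6, 9, 11, 13, 20, 21, 24, 26, 29, 40}
Check each element of A against B:
6 ∈ B, 13 ∈ B, 21 ∈ B, 26 ∈ B, 40 ∈ B
Elements of A not in B: {}

{}


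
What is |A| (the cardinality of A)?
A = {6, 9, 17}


Set A = {6, 9, 17}
Listing elements: 6, 9, 17
Counting: 3 elements
|A| = 3

3


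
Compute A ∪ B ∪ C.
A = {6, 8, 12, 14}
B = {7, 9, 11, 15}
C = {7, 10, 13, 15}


Set A = {6, 8, 12, 14}
Set B = {7, 9, 11, 15}
Set C = {7, 10, 13, 15}
First, A ∪ B = {6, 7, 8, 9, 11, 12, 14, 15}
Then, (A ∪ B) ∪ C = {6, 7, 8, 9, 10, 11, 12, 13, 14, 15}

{6, 7, 8, 9, 10, 11, 12, 13, 14, 15}


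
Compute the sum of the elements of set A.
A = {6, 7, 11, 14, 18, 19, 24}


Set A = {6, 7, 11, 14, 18, 19, 24}
Sum = 6 + 7 + 11 + 14 + 18 + 19 + 24 = 99

99


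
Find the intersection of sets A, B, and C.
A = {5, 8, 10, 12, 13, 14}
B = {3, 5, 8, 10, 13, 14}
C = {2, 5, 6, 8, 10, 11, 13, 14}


Set A = {5, 8, 10, 12, 13, 14}
Set B = {3, 5, 8, 10, 13, 14}
Set C = {2, 5, 6, 8, 10, 11, 13, 14}
First, A ∩ B = {5, 8, 10, 13, 14}
Then, (A ∩ B) ∩ C = {5, 8, 10, 13, 14}

{5, 8, 10, 13, 14}


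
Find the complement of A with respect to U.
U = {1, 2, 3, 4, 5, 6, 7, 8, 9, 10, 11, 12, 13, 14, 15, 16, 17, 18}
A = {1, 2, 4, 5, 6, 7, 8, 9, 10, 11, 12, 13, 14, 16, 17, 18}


Universal set U = {1, 2, 3, 4, 5, 6, 7, 8, 9, 10, 11, 12, 13, 14, 15, 16, 17, 18}
Set A = {1, 2, 4, 5, 6, 7, 8, 9, 10, 11, 12, 13, 14, 16, 17, 18}
A' = U \ A = elements in U but not in A
Checking each element of U:
1 (in A, exclude), 2 (in A, exclude), 3 (not in A, include), 4 (in A, exclude), 5 (in A, exclude), 6 (in A, exclude), 7 (in A, exclude), 8 (in A, exclude), 9 (in A, exclude), 10 (in A, exclude), 11 (in A, exclude), 12 (in A, exclude), 13 (in A, exclude), 14 (in A, exclude), 15 (not in A, include), 16 (in A, exclude), 17 (in A, exclude), 18 (in A, exclude)
A' = {3, 15}

{3, 15}


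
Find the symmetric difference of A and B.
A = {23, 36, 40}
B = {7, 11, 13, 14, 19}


Set A = {23, 36, 40}
Set B = {7, 11, 13, 14, 19}
A △ B = (A \ B) ∪ (B \ A)
Elements in A but not B: {23, 36, 40}
Elements in B but not A: {7, 11, 13, 14, 19}
A △ B = {7, 11, 13, 14, 19, 23, 36, 40}

{7, 11, 13, 14, 19, 23, 36, 40}


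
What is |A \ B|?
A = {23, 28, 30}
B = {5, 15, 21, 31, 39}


Set A = {23, 28, 30}
Set B = {5, 15, 21, 31, 39}
A \ B = {23, 28, 30}
|A \ B| = 3

3


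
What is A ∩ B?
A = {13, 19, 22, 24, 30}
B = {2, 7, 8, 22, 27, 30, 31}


Set A = {13, 19, 22, 24, 30}
Set B = {2, 7, 8, 22, 27, 30, 31}
A ∩ B includes only elements in both sets.
Check each element of A against B:
13 ✗, 19 ✗, 22 ✓, 24 ✗, 30 ✓
A ∩ B = {22, 30}

{22, 30}


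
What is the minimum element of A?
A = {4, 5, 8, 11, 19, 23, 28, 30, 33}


Set A = {4, 5, 8, 11, 19, 23, 28, 30, 33}
Elements in ascending order: 4, 5, 8, 11, 19, 23, 28, 30, 33
The smallest element is 4.

4


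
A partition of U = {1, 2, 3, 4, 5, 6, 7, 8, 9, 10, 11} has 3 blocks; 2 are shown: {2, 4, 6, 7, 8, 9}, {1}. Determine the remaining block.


U = {1, 2, 3, 4, 5, 6, 7, 8, 9, 10, 11}
Shown blocks: {2, 4, 6, 7, 8, 9}, {1}
A partition's blocks are pairwise disjoint and cover U, so the missing block = U \ (union of shown blocks).
Union of shown blocks: {1, 2, 4, 6, 7, 8, 9}
Missing block = U \ (union) = {3, 5, 10, 11}

{3, 5, 10, 11}


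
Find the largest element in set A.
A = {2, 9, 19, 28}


Set A = {2, 9, 19, 28}
Elements in ascending order: 2, 9, 19, 28
The largest element is 28.

28


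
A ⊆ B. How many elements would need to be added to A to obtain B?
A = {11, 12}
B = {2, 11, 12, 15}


Set A = {11, 12}, |A| = 2
Set B = {2, 11, 12, 15}, |B| = 4
Since A ⊆ B: B \ A = {2, 15}
|B| - |A| = 4 - 2 = 2

2


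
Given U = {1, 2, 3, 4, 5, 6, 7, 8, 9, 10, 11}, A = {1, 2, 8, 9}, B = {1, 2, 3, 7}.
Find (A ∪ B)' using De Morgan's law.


U = {1, 2, 3, 4, 5, 6, 7, 8, 9, 10, 11}
A = {1, 2, 8, 9}, B = {1, 2, 3, 7}
A ∪ B = {1, 2, 3, 7, 8, 9}
(A ∪ B)' = U \ (A ∪ B) = {4, 5, 6, 10, 11}
Verification via A' ∩ B': A' = {3, 4, 5, 6, 7, 10, 11}, B' = {4, 5, 6, 8, 9, 10, 11}
A' ∩ B' = {4, 5, 6, 10, 11} ✓

{4, 5, 6, 10, 11}


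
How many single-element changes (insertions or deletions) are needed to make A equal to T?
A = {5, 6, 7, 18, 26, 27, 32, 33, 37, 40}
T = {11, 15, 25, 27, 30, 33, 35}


Set A = {5, 6, 7, 18, 26, 27, 32, 33, 37, 40}
Set T = {11, 15, 25, 27, 30, 33, 35}
Elements to remove from A (in A, not in T): {5, 6, 7, 18, 26, 32, 37, 40} → 8 removals
Elements to add to A (in T, not in A): {11, 15, 25, 30, 35} → 5 additions
Total edits = 8 + 5 = 13

13


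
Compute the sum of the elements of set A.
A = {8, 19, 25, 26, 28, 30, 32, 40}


Set A = {8, 19, 25, 26, 28, 30, 32, 40}
Sum = 8 + 19 + 25 + 26 + 28 + 30 + 32 + 40 = 208

208


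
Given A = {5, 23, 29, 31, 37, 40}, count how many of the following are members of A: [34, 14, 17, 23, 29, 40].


Set A = {5, 23, 29, 31, 37, 40}
Candidates: [34, 14, 17, 23, 29, 40]
Check each candidate:
34 ∉ A, 14 ∉ A, 17 ∉ A, 23 ∈ A, 29 ∈ A, 40 ∈ A
Count of candidates in A: 3

3


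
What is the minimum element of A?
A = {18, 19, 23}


Set A = {18, 19, 23}
Elements in ascending order: 18, 19, 23
The smallest element is 18.

18


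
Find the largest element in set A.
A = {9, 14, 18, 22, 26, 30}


Set A = {9, 14, 18, 22, 26, 30}
Elements in ascending order: 9, 14, 18, 22, 26, 30
The largest element is 30.

30


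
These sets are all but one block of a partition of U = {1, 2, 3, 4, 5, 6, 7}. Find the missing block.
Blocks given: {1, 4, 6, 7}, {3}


U = {1, 2, 3, 4, 5, 6, 7}
Shown blocks: {1, 4, 6, 7}, {3}
A partition's blocks are pairwise disjoint and cover U, so the missing block = U \ (union of shown blocks).
Union of shown blocks: {1, 3, 4, 6, 7}
Missing block = U \ (union) = {2, 5}

{2, 5}


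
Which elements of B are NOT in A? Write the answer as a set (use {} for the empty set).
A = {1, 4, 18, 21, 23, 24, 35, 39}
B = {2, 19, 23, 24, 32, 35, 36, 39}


Set A = {1, 4, 18, 21, 23, 24, 35, 39}
Set B = {2, 19, 23, 24, 32, 35, 36, 39}
Check each element of B against A:
2 ∉ A (include), 19 ∉ A (include), 23 ∈ A, 24 ∈ A, 32 ∉ A (include), 35 ∈ A, 36 ∉ A (include), 39 ∈ A
Elements of B not in A: {2, 19, 32, 36}

{2, 19, 32, 36}


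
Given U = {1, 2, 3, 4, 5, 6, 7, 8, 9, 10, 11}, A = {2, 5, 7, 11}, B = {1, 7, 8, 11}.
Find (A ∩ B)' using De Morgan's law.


U = {1, 2, 3, 4, 5, 6, 7, 8, 9, 10, 11}
A = {2, 5, 7, 11}, B = {1, 7, 8, 11}
A ∩ B = {7, 11}
(A ∩ B)' = U \ (A ∩ B) = {1, 2, 3, 4, 5, 6, 8, 9, 10}
Verification via A' ∪ B': A' = {1, 3, 4, 6, 8, 9, 10}, B' = {2, 3, 4, 5, 6, 9, 10}
A' ∪ B' = {1, 2, 3, 4, 5, 6, 8, 9, 10} ✓

{1, 2, 3, 4, 5, 6, 8, 9, 10}


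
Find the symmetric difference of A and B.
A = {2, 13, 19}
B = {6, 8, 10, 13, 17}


Set A = {2, 13, 19}
Set B = {6, 8, 10, 13, 17}
A △ B = (A \ B) ∪ (B \ A)
Elements in A but not B: {2, 19}
Elements in B but not A: {6, 8, 10, 17}
A △ B = {2, 6, 8, 10, 17, 19}

{2, 6, 8, 10, 17, 19}


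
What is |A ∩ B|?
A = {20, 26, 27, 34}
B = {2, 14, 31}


Set A = {20, 26, 27, 34}
Set B = {2, 14, 31}
A ∩ B = {}
|A ∩ B| = 0

0


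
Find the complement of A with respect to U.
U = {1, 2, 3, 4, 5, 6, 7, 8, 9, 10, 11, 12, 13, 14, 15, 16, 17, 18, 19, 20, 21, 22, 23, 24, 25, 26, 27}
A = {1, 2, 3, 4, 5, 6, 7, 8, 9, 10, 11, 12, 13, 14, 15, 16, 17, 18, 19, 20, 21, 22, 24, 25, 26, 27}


Universal set U = {1, 2, 3, 4, 5, 6, 7, 8, 9, 10, 11, 12, 13, 14, 15, 16, 17, 18, 19, 20, 21, 22, 23, 24, 25, 26, 27}
Set A = {1, 2, 3, 4, 5, 6, 7, 8, 9, 10, 11, 12, 13, 14, 15, 16, 17, 18, 19, 20, 21, 22, 24, 25, 26, 27}
A' = U \ A = elements in U but not in A
Checking each element of U:
1 (in A, exclude), 2 (in A, exclude), 3 (in A, exclude), 4 (in A, exclude), 5 (in A, exclude), 6 (in A, exclude), 7 (in A, exclude), 8 (in A, exclude), 9 (in A, exclude), 10 (in A, exclude), 11 (in A, exclude), 12 (in A, exclude), 13 (in A, exclude), 14 (in A, exclude), 15 (in A, exclude), 16 (in A, exclude), 17 (in A, exclude), 18 (in A, exclude), 19 (in A, exclude), 20 (in A, exclude), 21 (in A, exclude), 22 (in A, exclude), 23 (not in A, include), 24 (in A, exclude), 25 (in A, exclude), 26 (in A, exclude), 27 (in A, exclude)
A' = {23}

{23}


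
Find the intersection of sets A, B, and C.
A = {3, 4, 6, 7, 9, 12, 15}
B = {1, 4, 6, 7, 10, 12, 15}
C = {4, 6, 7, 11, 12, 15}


Set A = {3, 4, 6, 7, 9, 12, 15}
Set B = {1, 4, 6, 7, 10, 12, 15}
Set C = {4, 6, 7, 11, 12, 15}
First, A ∩ B = {4, 6, 7, 12, 15}
Then, (A ∩ B) ∩ C = {4, 6, 7, 12, 15}

{4, 6, 7, 12, 15}


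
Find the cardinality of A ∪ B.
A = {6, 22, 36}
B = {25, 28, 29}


Set A = {6, 22, 36}, |A| = 3
Set B = {25, 28, 29}, |B| = 3
A ∩ B = {}, |A ∩ B| = 0
|A ∪ B| = |A| + |B| - |A ∩ B| = 3 + 3 - 0 = 6

6


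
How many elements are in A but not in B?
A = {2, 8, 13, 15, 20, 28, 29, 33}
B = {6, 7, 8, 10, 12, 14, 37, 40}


Set A = {2, 8, 13, 15, 20, 28, 29, 33}
Set B = {6, 7, 8, 10, 12, 14, 37, 40}
A \ B = {2, 13, 15, 20, 28, 29, 33}
|A \ B| = 7

7


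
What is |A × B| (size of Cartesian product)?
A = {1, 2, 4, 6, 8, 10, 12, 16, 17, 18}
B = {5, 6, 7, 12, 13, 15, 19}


Set A = {1, 2, 4, 6, 8, 10, 12, 16, 17, 18} has 10 elements.
Set B = {5, 6, 7, 12, 13, 15, 19} has 7 elements.
|A × B| = |A| × |B| = 10 × 7 = 70

70


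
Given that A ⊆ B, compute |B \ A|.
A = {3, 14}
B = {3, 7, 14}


Set A = {3, 14}, |A| = 2
Set B = {3, 7, 14}, |B| = 3
Since A ⊆ B: B \ A = {7}
|B| - |A| = 3 - 2 = 1

1


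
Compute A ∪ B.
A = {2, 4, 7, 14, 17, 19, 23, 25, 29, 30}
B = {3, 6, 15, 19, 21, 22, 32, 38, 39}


Set A = {2, 4, 7, 14, 17, 19, 23, 25, 29, 30}
Set B = {3, 6, 15, 19, 21, 22, 32, 38, 39}
A ∪ B includes all elements in either set.
Elements from A: {2, 4, 7, 14, 17, 19, 23, 25, 29, 30}
Elements from B not already included: {3, 6, 15, 21, 22, 32, 38, 39}
A ∪ B = {2, 3, 4, 6, 7, 14, 15, 17, 19, 21, 22, 23, 25, 29, 30, 32, 38, 39}

{2, 3, 4, 6, 7, 14, 15, 17, 19, 21, 22, 23, 25, 29, 30, 32, 38, 39}


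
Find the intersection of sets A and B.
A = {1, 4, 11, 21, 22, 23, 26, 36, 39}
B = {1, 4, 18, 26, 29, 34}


Set A = {1, 4, 11, 21, 22, 23, 26, 36, 39}
Set B = {1, 4, 18, 26, 29, 34}
A ∩ B includes only elements in both sets.
Check each element of A against B:
1 ✓, 4 ✓, 11 ✗, 21 ✗, 22 ✗, 23 ✗, 26 ✓, 36 ✗, 39 ✗
A ∩ B = {1, 4, 26}

{1, 4, 26}


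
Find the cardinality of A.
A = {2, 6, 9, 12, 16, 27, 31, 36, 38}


Set A = {2, 6, 9, 12, 16, 27, 31, 36, 38}
Listing elements: 2, 6, 9, 12, 16, 27, 31, 36, 38
Counting: 9 elements
|A| = 9

9


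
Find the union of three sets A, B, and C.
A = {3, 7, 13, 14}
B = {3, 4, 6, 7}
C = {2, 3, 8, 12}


Set A = {3, 7, 13, 14}
Set B = {3, 4, 6, 7}
Set C = {2, 3, 8, 12}
First, A ∪ B = {3, 4, 6, 7, 13, 14}
Then, (A ∪ B) ∪ C = {2, 3, 4, 6, 7, 8, 12, 13, 14}

{2, 3, 4, 6, 7, 8, 12, 13, 14}


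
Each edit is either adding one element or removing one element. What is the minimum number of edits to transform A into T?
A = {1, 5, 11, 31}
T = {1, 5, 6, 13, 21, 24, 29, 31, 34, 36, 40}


Set A = {1, 5, 11, 31}
Set T = {1, 5, 6, 13, 21, 24, 29, 31, 34, 36, 40}
Elements to remove from A (in A, not in T): {11} → 1 removals
Elements to add to A (in T, not in A): {6, 13, 21, 24, 29, 34, 36, 40} → 8 additions
Total edits = 1 + 8 = 9

9


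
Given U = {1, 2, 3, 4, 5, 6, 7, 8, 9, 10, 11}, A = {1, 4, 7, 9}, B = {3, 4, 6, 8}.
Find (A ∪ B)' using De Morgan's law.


U = {1, 2, 3, 4, 5, 6, 7, 8, 9, 10, 11}
A = {1, 4, 7, 9}, B = {3, 4, 6, 8}
A ∪ B = {1, 3, 4, 6, 7, 8, 9}
(A ∪ B)' = U \ (A ∪ B) = {2, 5, 10, 11}
Verification via A' ∩ B': A' = {2, 3, 5, 6, 8, 10, 11}, B' = {1, 2, 5, 7, 9, 10, 11}
A' ∩ B' = {2, 5, 10, 11} ✓

{2, 5, 10, 11}


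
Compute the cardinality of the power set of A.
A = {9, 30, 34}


Set A = {9, 30, 34}
|A| = 3
The power set P(A) contains all subsets of A.
|P(A)| = 2^|A| = 2^3 = 8

8


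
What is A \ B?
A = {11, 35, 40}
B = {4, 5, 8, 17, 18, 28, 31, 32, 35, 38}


Set A = {11, 35, 40}
Set B = {4, 5, 8, 17, 18, 28, 31, 32, 35, 38}
A \ B includes elements in A that are not in B.
Check each element of A:
11 (not in B, keep), 35 (in B, remove), 40 (not in B, keep)
A \ B = {11, 40}

{11, 40}


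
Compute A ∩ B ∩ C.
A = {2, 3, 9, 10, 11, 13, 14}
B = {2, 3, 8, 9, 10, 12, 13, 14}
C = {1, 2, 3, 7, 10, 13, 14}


Set A = {2, 3, 9, 10, 11, 13, 14}
Set B = {2, 3, 8, 9, 10, 12, 13, 14}
Set C = {1, 2, 3, 7, 10, 13, 14}
First, A ∩ B = {2, 3, 9, 10, 13, 14}
Then, (A ∩ B) ∩ C = {2, 3, 10, 13, 14}

{2, 3, 10, 13, 14}


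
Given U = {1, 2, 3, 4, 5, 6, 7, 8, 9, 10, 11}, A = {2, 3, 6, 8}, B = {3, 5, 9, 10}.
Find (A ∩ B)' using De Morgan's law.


U = {1, 2, 3, 4, 5, 6, 7, 8, 9, 10, 11}
A = {2, 3, 6, 8}, B = {3, 5, 9, 10}
A ∩ B = {3}
(A ∩ B)' = U \ (A ∩ B) = {1, 2, 4, 5, 6, 7, 8, 9, 10, 11}
Verification via A' ∪ B': A' = {1, 4, 5, 7, 9, 10, 11}, B' = {1, 2, 4, 6, 7, 8, 11}
A' ∪ B' = {1, 2, 4, 5, 6, 7, 8, 9, 10, 11} ✓

{1, 2, 4, 5, 6, 7, 8, 9, 10, 11}


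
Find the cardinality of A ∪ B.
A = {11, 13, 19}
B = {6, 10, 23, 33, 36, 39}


Set A = {11, 13, 19}, |A| = 3
Set B = {6, 10, 23, 33, 36, 39}, |B| = 6
A ∩ B = {}, |A ∩ B| = 0
|A ∪ B| = |A| + |B| - |A ∩ B| = 3 + 6 - 0 = 9

9


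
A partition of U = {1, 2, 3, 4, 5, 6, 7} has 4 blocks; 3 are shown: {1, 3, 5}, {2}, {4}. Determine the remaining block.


U = {1, 2, 3, 4, 5, 6, 7}
Shown blocks: {1, 3, 5}, {2}, {4}
A partition's blocks are pairwise disjoint and cover U, so the missing block = U \ (union of shown blocks).
Union of shown blocks: {1, 2, 3, 4, 5}
Missing block = U \ (union) = {6, 7}

{6, 7}


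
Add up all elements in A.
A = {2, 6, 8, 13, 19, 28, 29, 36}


Set A = {2, 6, 8, 13, 19, 28, 29, 36}
Sum = 2 + 6 + 8 + 13 + 19 + 28 + 29 + 36 = 141

141


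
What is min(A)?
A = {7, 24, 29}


Set A = {7, 24, 29}
Elements in ascending order: 7, 24, 29
The smallest element is 7.

7


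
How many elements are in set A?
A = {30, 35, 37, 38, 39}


Set A = {30, 35, 37, 38, 39}
Listing elements: 30, 35, 37, 38, 39
Counting: 5 elements
|A| = 5

5


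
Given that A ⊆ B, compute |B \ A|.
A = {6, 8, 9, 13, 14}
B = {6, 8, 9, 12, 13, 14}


Set A = {6, 8, 9, 13, 14}, |A| = 5
Set B = {6, 8, 9, 12, 13, 14}, |B| = 6
Since A ⊆ B: B \ A = {12}
|B| - |A| = 6 - 5 = 1

1


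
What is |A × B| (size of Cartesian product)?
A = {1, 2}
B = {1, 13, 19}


Set A = {1, 2} has 2 elements.
Set B = {1, 13, 19} has 3 elements.
|A × B| = |A| × |B| = 2 × 3 = 6

6


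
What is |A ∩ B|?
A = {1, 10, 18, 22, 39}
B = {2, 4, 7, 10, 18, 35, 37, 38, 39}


Set A = {1, 10, 18, 22, 39}
Set B = {2, 4, 7, 10, 18, 35, 37, 38, 39}
A ∩ B = {10, 18, 39}
|A ∩ B| = 3

3


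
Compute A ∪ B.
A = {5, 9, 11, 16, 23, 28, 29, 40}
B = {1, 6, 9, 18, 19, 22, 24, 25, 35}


Set A = {5, 9, 11, 16, 23, 28, 29, 40}
Set B = {1, 6, 9, 18, 19, 22, 24, 25, 35}
A ∪ B includes all elements in either set.
Elements from A: {5, 9, 11, 16, 23, 28, 29, 40}
Elements from B not already included: {1, 6, 18, 19, 22, 24, 25, 35}
A ∪ B = {1, 5, 6, 9, 11, 16, 18, 19, 22, 23, 24, 25, 28, 29, 35, 40}

{1, 5, 6, 9, 11, 16, 18, 19, 22, 23, 24, 25, 28, 29, 35, 40}


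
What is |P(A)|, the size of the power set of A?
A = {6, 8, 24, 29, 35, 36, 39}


Set A = {6, 8, 24, 29, 35, 36, 39}
|A| = 7
The power set P(A) contains all subsets of A.
|P(A)| = 2^|A| = 2^7 = 128

128


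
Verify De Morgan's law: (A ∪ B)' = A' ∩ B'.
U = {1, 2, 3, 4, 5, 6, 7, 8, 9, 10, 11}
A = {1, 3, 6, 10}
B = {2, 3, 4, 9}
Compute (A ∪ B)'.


U = {1, 2, 3, 4, 5, 6, 7, 8, 9, 10, 11}
A = {1, 3, 6, 10}, B = {2, 3, 4, 9}
A ∪ B = {1, 2, 3, 4, 6, 9, 10}
(A ∪ B)' = U \ (A ∪ B) = {5, 7, 8, 11}
Verification via A' ∩ B': A' = {2, 4, 5, 7, 8, 9, 11}, B' = {1, 5, 6, 7, 8, 10, 11}
A' ∩ B' = {5, 7, 8, 11} ✓

{5, 7, 8, 11}


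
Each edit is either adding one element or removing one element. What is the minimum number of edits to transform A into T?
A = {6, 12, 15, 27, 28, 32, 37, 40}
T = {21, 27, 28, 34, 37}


Set A = {6, 12, 15, 27, 28, 32, 37, 40}
Set T = {21, 27, 28, 34, 37}
Elements to remove from A (in A, not in T): {6, 12, 15, 32, 40} → 5 removals
Elements to add to A (in T, not in A): {21, 34} → 2 additions
Total edits = 5 + 2 = 7

7


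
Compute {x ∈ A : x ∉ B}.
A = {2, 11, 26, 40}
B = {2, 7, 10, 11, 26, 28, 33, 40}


Set A = {2, 11, 26, 40}
Set B = {2, 7, 10, 11, 26, 28, 33, 40}
Check each element of A against B:
2 ∈ B, 11 ∈ B, 26 ∈ B, 40 ∈ B
Elements of A not in B: {}

{}


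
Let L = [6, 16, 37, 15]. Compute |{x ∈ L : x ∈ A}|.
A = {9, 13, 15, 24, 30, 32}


Set A = {9, 13, 15, 24, 30, 32}
Candidates: [6, 16, 37, 15]
Check each candidate:
6 ∉ A, 16 ∉ A, 37 ∉ A, 15 ∈ A
Count of candidates in A: 1

1


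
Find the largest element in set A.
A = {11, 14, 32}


Set A = {11, 14, 32}
Elements in ascending order: 11, 14, 32
The largest element is 32.

32


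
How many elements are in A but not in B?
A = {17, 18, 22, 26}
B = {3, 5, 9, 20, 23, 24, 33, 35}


Set A = {17, 18, 22, 26}
Set B = {3, 5, 9, 20, 23, 24, 33, 35}
A \ B = {17, 18, 22, 26}
|A \ B| = 4

4


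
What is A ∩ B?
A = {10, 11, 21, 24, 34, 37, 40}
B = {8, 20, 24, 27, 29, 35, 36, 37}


Set A = {10, 11, 21, 24, 34, 37, 40}
Set B = {8, 20, 24, 27, 29, 35, 36, 37}
A ∩ B includes only elements in both sets.
Check each element of A against B:
10 ✗, 11 ✗, 21 ✗, 24 ✓, 34 ✗, 37 ✓, 40 ✗
A ∩ B = {24, 37}

{24, 37}


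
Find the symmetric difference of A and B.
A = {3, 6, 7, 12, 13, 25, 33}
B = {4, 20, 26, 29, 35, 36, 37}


Set A = {3, 6, 7, 12, 13, 25, 33}
Set B = {4, 20, 26, 29, 35, 36, 37}
A △ B = (A \ B) ∪ (B \ A)
Elements in A but not B: {3, 6, 7, 12, 13, 25, 33}
Elements in B but not A: {4, 20, 26, 29, 35, 36, 37}
A △ B = {3, 4, 6, 7, 12, 13, 20, 25, 26, 29, 33, 35, 36, 37}

{3, 4, 6, 7, 12, 13, 20, 25, 26, 29, 33, 35, 36, 37}


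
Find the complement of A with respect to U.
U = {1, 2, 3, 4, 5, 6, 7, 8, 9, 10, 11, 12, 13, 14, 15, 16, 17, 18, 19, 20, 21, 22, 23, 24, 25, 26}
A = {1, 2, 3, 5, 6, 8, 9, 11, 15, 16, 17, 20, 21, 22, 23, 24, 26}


Universal set U = {1, 2, 3, 4, 5, 6, 7, 8, 9, 10, 11, 12, 13, 14, 15, 16, 17, 18, 19, 20, 21, 22, 23, 24, 25, 26}
Set A = {1, 2, 3, 5, 6, 8, 9, 11, 15, 16, 17, 20, 21, 22, 23, 24, 26}
A' = U \ A = elements in U but not in A
Checking each element of U:
1 (in A, exclude), 2 (in A, exclude), 3 (in A, exclude), 4 (not in A, include), 5 (in A, exclude), 6 (in A, exclude), 7 (not in A, include), 8 (in A, exclude), 9 (in A, exclude), 10 (not in A, include), 11 (in A, exclude), 12 (not in A, include), 13 (not in A, include), 14 (not in A, include), 15 (in A, exclude), 16 (in A, exclude), 17 (in A, exclude), 18 (not in A, include), 19 (not in A, include), 20 (in A, exclude), 21 (in A, exclude), 22 (in A, exclude), 23 (in A, exclude), 24 (in A, exclude), 25 (not in A, include), 26 (in A, exclude)
A' = {4, 7, 10, 12, 13, 14, 18, 19, 25}

{4, 7, 10, 12, 13, 14, 18, 19, 25}


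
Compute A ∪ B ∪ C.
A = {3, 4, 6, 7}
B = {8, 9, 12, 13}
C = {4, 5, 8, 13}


Set A = {3, 4, 6, 7}
Set B = {8, 9, 12, 13}
Set C = {4, 5, 8, 13}
First, A ∪ B = {3, 4, 6, 7, 8, 9, 12, 13}
Then, (A ∪ B) ∪ C = {3, 4, 5, 6, 7, 8, 9, 12, 13}

{3, 4, 5, 6, 7, 8, 9, 12, 13}


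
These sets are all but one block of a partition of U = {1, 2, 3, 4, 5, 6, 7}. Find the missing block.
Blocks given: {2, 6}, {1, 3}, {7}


U = {1, 2, 3, 4, 5, 6, 7}
Shown blocks: {2, 6}, {1, 3}, {7}
A partition's blocks are pairwise disjoint and cover U, so the missing block = U \ (union of shown blocks).
Union of shown blocks: {1, 2, 3, 6, 7}
Missing block = U \ (union) = {4, 5}

{4, 5}


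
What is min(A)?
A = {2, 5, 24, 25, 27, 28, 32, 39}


Set A = {2, 5, 24, 25, 27, 28, 32, 39}
Elements in ascending order: 2, 5, 24, 25, 27, 28, 32, 39
The smallest element is 2.

2


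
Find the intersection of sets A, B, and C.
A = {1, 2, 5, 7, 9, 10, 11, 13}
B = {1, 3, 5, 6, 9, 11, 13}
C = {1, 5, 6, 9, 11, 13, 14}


Set A = {1, 2, 5, 7, 9, 10, 11, 13}
Set B = {1, 3, 5, 6, 9, 11, 13}
Set C = {1, 5, 6, 9, 11, 13, 14}
First, A ∩ B = {1, 5, 9, 11, 13}
Then, (A ∩ B) ∩ C = {1, 5, 9, 11, 13}

{1, 5, 9, 11, 13}


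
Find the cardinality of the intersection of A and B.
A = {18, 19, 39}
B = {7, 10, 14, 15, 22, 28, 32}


Set A = {18, 19, 39}
Set B = {7, 10, 14, 15, 22, 28, 32}
A ∩ B = {}
|A ∩ B| = 0

0


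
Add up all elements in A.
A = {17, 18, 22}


Set A = {17, 18, 22}
Sum = 17 + 18 + 22 = 57

57


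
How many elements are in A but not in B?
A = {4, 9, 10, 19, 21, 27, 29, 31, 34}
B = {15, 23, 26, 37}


Set A = {4, 9, 10, 19, 21, 27, 29, 31, 34}
Set B = {15, 23, 26, 37}
A \ B = {4, 9, 10, 19, 21, 27, 29, 31, 34}
|A \ B| = 9

9


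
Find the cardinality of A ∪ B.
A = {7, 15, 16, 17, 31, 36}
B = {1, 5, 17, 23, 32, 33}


Set A = {7, 15, 16, 17, 31, 36}, |A| = 6
Set B = {1, 5, 17, 23, 32, 33}, |B| = 6
A ∩ B = {17}, |A ∩ B| = 1
|A ∪ B| = |A| + |B| - |A ∩ B| = 6 + 6 - 1 = 11

11


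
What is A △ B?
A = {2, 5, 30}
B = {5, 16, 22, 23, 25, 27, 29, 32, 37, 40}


Set A = {2, 5, 30}
Set B = {5, 16, 22, 23, 25, 27, 29, 32, 37, 40}
A △ B = (A \ B) ∪ (B \ A)
Elements in A but not B: {2, 30}
Elements in B but not A: {16, 22, 23, 25, 27, 29, 32, 37, 40}
A △ B = {2, 16, 22, 23, 25, 27, 29, 30, 32, 37, 40}

{2, 16, 22, 23, 25, 27, 29, 30, 32, 37, 40}


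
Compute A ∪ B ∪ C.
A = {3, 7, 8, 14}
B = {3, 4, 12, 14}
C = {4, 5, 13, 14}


Set A = {3, 7, 8, 14}
Set B = {3, 4, 12, 14}
Set C = {4, 5, 13, 14}
First, A ∪ B = {3, 4, 7, 8, 12, 14}
Then, (A ∪ B) ∪ C = {3, 4, 5, 7, 8, 12, 13, 14}

{3, 4, 5, 7, 8, 12, 13, 14}


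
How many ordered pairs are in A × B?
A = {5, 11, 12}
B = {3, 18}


Set A = {5, 11, 12} has 3 elements.
Set B = {3, 18} has 2 elements.
|A × B| = |A| × |B| = 3 × 2 = 6

6


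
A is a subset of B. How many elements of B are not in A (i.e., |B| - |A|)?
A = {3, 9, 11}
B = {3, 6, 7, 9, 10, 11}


Set A = {3, 9, 11}, |A| = 3
Set B = {3, 6, 7, 9, 10, 11}, |B| = 6
Since A ⊆ B: B \ A = {6, 7, 10}
|B| - |A| = 6 - 3 = 3

3


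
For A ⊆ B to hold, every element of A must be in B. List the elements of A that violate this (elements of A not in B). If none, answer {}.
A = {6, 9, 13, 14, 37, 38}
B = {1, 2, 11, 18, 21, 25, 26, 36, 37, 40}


Set A = {6, 9, 13, 14, 37, 38}
Set B = {1, 2, 11, 18, 21, 25, 26, 36, 37, 40}
Check each element of A against B:
6 ∉ B (include), 9 ∉ B (include), 13 ∉ B (include), 14 ∉ B (include), 37 ∈ B, 38 ∉ B (include)
Elements of A not in B: {6, 9, 13, 14, 38}

{6, 9, 13, 14, 38}


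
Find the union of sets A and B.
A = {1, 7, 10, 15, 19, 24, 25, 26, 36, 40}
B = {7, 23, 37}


Set A = {1, 7, 10, 15, 19, 24, 25, 26, 36, 40}
Set B = {7, 23, 37}
A ∪ B includes all elements in either set.
Elements from A: {1, 7, 10, 15, 19, 24, 25, 26, 36, 40}
Elements from B not already included: {23, 37}
A ∪ B = {1, 7, 10, 15, 19, 23, 24, 25, 26, 36, 37, 40}

{1, 7, 10, 15, 19, 23, 24, 25, 26, 36, 37, 40}


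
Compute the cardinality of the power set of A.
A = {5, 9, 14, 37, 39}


Set A = {5, 9, 14, 37, 39}
|A| = 5
The power set P(A) contains all subsets of A.
|P(A)| = 2^|A| = 2^5 = 32

32


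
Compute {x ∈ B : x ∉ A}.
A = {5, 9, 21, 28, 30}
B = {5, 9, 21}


Set A = {5, 9, 21, 28, 30}
Set B = {5, 9, 21}
Check each element of B against A:
5 ∈ A, 9 ∈ A, 21 ∈ A
Elements of B not in A: {}

{}


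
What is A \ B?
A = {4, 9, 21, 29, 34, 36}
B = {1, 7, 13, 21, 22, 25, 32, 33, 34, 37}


Set A = {4, 9, 21, 29, 34, 36}
Set B = {1, 7, 13, 21, 22, 25, 32, 33, 34, 37}
A \ B includes elements in A that are not in B.
Check each element of A:
4 (not in B, keep), 9 (not in B, keep), 21 (in B, remove), 29 (not in B, keep), 34 (in B, remove), 36 (not in B, keep)
A \ B = {4, 9, 29, 36}

{4, 9, 29, 36}


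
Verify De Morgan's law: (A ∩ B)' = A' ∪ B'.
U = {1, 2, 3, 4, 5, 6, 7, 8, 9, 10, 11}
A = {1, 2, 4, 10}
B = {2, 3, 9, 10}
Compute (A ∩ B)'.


U = {1, 2, 3, 4, 5, 6, 7, 8, 9, 10, 11}
A = {1, 2, 4, 10}, B = {2, 3, 9, 10}
A ∩ B = {2, 10}
(A ∩ B)' = U \ (A ∩ B) = {1, 3, 4, 5, 6, 7, 8, 9, 11}
Verification via A' ∪ B': A' = {3, 5, 6, 7, 8, 9, 11}, B' = {1, 4, 5, 6, 7, 8, 11}
A' ∪ B' = {1, 3, 4, 5, 6, 7, 8, 9, 11} ✓

{1, 3, 4, 5, 6, 7, 8, 9, 11}


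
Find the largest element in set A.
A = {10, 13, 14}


Set A = {10, 13, 14}
Elements in ascending order: 10, 13, 14
The largest element is 14.

14


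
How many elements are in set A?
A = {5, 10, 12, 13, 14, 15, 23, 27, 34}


Set A = {5, 10, 12, 13, 14, 15, 23, 27, 34}
Listing elements: 5, 10, 12, 13, 14, 15, 23, 27, 34
Counting: 9 elements
|A| = 9

9


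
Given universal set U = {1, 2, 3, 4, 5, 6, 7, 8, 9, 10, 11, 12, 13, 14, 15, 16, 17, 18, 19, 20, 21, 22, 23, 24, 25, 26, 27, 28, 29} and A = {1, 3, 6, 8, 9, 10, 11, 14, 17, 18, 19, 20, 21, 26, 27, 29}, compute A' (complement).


Universal set U = {1, 2, 3, 4, 5, 6, 7, 8, 9, 10, 11, 12, 13, 14, 15, 16, 17, 18, 19, 20, 21, 22, 23, 24, 25, 26, 27, 28, 29}
Set A = {1, 3, 6, 8, 9, 10, 11, 14, 17, 18, 19, 20, 21, 26, 27, 29}
A' = U \ A = elements in U but not in A
Checking each element of U:
1 (in A, exclude), 2 (not in A, include), 3 (in A, exclude), 4 (not in A, include), 5 (not in A, include), 6 (in A, exclude), 7 (not in A, include), 8 (in A, exclude), 9 (in A, exclude), 10 (in A, exclude), 11 (in A, exclude), 12 (not in A, include), 13 (not in A, include), 14 (in A, exclude), 15 (not in A, include), 16 (not in A, include), 17 (in A, exclude), 18 (in A, exclude), 19 (in A, exclude), 20 (in A, exclude), 21 (in A, exclude), 22 (not in A, include), 23 (not in A, include), 24 (not in A, include), 25 (not in A, include), 26 (in A, exclude), 27 (in A, exclude), 28 (not in A, include), 29 (in A, exclude)
A' = {2, 4, 5, 7, 12, 13, 15, 16, 22, 23, 24, 25, 28}

{2, 4, 5, 7, 12, 13, 15, 16, 22, 23, 24, 25, 28}


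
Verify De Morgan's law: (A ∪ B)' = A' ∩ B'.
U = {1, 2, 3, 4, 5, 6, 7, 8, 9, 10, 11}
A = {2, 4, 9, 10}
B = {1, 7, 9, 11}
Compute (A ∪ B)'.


U = {1, 2, 3, 4, 5, 6, 7, 8, 9, 10, 11}
A = {2, 4, 9, 10}, B = {1, 7, 9, 11}
A ∪ B = {1, 2, 4, 7, 9, 10, 11}
(A ∪ B)' = U \ (A ∪ B) = {3, 5, 6, 8}
Verification via A' ∩ B': A' = {1, 3, 5, 6, 7, 8, 11}, B' = {2, 3, 4, 5, 6, 8, 10}
A' ∩ B' = {3, 5, 6, 8} ✓

{3, 5, 6, 8}


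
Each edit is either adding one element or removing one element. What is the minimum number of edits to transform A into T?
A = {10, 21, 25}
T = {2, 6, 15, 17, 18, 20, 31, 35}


Set A = {10, 21, 25}
Set T = {2, 6, 15, 17, 18, 20, 31, 35}
Elements to remove from A (in A, not in T): {10, 21, 25} → 3 removals
Elements to add to A (in T, not in A): {2, 6, 15, 17, 18, 20, 31, 35} → 8 additions
Total edits = 3 + 8 = 11

11


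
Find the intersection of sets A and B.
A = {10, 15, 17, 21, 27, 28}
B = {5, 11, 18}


Set A = {10, 15, 17, 21, 27, 28}
Set B = {5, 11, 18}
A ∩ B includes only elements in both sets.
Check each element of A against B:
10 ✗, 15 ✗, 17 ✗, 21 ✗, 27 ✗, 28 ✗
A ∩ B = {}

{}


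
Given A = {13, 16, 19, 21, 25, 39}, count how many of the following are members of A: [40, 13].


Set A = {13, 16, 19, 21, 25, 39}
Candidates: [40, 13]
Check each candidate:
40 ∉ A, 13 ∈ A
Count of candidates in A: 1

1


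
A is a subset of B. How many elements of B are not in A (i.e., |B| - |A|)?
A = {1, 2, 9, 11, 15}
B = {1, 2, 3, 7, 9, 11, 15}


Set A = {1, 2, 9, 11, 15}, |A| = 5
Set B = {1, 2, 3, 7, 9, 11, 15}, |B| = 7
Since A ⊆ B: B \ A = {3, 7}
|B| - |A| = 7 - 5 = 2

2


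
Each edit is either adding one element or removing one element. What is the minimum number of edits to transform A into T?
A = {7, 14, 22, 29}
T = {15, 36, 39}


Set A = {7, 14, 22, 29}
Set T = {15, 36, 39}
Elements to remove from A (in A, not in T): {7, 14, 22, 29} → 4 removals
Elements to add to A (in T, not in A): {15, 36, 39} → 3 additions
Total edits = 4 + 3 = 7

7


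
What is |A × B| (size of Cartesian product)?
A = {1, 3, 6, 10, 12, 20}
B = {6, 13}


Set A = {1, 3, 6, 10, 12, 20} has 6 elements.
Set B = {6, 13} has 2 elements.
|A × B| = |A| × |B| = 6 × 2 = 12

12


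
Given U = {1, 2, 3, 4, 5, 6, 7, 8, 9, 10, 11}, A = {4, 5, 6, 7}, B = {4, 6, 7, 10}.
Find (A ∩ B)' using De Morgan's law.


U = {1, 2, 3, 4, 5, 6, 7, 8, 9, 10, 11}
A = {4, 5, 6, 7}, B = {4, 6, 7, 10}
A ∩ B = {4, 6, 7}
(A ∩ B)' = U \ (A ∩ B) = {1, 2, 3, 5, 8, 9, 10, 11}
Verification via A' ∪ B': A' = {1, 2, 3, 8, 9, 10, 11}, B' = {1, 2, 3, 5, 8, 9, 11}
A' ∪ B' = {1, 2, 3, 5, 8, 9, 10, 11} ✓

{1, 2, 3, 5, 8, 9, 10, 11}


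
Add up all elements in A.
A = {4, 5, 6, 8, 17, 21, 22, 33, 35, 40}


Set A = {4, 5, 6, 8, 17, 21, 22, 33, 35, 40}
Sum = 4 + 5 + 6 + 8 + 17 + 21 + 22 + 33 + 35 + 40 = 191

191


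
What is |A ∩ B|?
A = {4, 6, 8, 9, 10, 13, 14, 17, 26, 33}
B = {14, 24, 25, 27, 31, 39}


Set A = {4, 6, 8, 9, 10, 13, 14, 17, 26, 33}
Set B = {14, 24, 25, 27, 31, 39}
A ∩ B = {14}
|A ∩ B| = 1

1


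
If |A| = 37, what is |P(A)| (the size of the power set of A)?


The set has 37 elements.
The power set contains all possible subsets.
|P(A)| = 2^|A| = 2^37 = 137438953472

137438953472


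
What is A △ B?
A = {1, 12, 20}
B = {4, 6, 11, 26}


Set A = {1, 12, 20}
Set B = {4, 6, 11, 26}
A △ B = (A \ B) ∪ (B \ A)
Elements in A but not B: {1, 12, 20}
Elements in B but not A: {4, 6, 11, 26}
A △ B = {1, 4, 6, 11, 12, 20, 26}

{1, 4, 6, 11, 12, 20, 26}


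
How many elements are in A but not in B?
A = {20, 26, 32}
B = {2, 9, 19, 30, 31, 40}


Set A = {20, 26, 32}
Set B = {2, 9, 19, 30, 31, 40}
A \ B = {20, 26, 32}
|A \ B| = 3

3


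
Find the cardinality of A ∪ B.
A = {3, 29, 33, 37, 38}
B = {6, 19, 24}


Set A = {3, 29, 33, 37, 38}, |A| = 5
Set B = {6, 19, 24}, |B| = 3
A ∩ B = {}, |A ∩ B| = 0
|A ∪ B| = |A| + |B| - |A ∩ B| = 5 + 3 - 0 = 8

8


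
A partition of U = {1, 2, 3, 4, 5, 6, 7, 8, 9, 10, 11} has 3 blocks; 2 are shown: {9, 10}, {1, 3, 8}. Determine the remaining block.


U = {1, 2, 3, 4, 5, 6, 7, 8, 9, 10, 11}
Shown blocks: {9, 10}, {1, 3, 8}
A partition's blocks are pairwise disjoint and cover U, so the missing block = U \ (union of shown blocks).
Union of shown blocks: {1, 3, 8, 9, 10}
Missing block = U \ (union) = {2, 4, 5, 6, 7, 11}

{2, 4, 5, 6, 7, 11}


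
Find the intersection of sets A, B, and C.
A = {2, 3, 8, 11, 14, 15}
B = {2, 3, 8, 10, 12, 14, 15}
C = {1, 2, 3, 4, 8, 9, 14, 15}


Set A = {2, 3, 8, 11, 14, 15}
Set B = {2, 3, 8, 10, 12, 14, 15}
Set C = {1, 2, 3, 4, 8, 9, 14, 15}
First, A ∩ B = {2, 3, 8, 14, 15}
Then, (A ∩ B) ∩ C = {2, 3, 8, 14, 15}

{2, 3, 8, 14, 15}


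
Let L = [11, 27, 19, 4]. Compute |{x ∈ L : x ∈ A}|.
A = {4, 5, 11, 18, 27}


Set A = {4, 5, 11, 18, 27}
Candidates: [11, 27, 19, 4]
Check each candidate:
11 ∈ A, 27 ∈ A, 19 ∉ A, 4 ∈ A
Count of candidates in A: 3

3


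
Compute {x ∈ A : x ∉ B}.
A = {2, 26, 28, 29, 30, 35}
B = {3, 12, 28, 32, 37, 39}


Set A = {2, 26, 28, 29, 30, 35}
Set B = {3, 12, 28, 32, 37, 39}
Check each element of A against B:
2 ∉ B (include), 26 ∉ B (include), 28 ∈ B, 29 ∉ B (include), 30 ∉ B (include), 35 ∉ B (include)
Elements of A not in B: {2, 26, 29, 30, 35}

{2, 26, 29, 30, 35}


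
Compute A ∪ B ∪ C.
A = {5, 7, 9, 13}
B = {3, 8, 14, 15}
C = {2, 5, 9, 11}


Set A = {5, 7, 9, 13}
Set B = {3, 8, 14, 15}
Set C = {2, 5, 9, 11}
First, A ∪ B = {3, 5, 7, 8, 9, 13, 14, 15}
Then, (A ∪ B) ∪ C = {2, 3, 5, 7, 8, 9, 11, 13, 14, 15}

{2, 3, 5, 7, 8, 9, 11, 13, 14, 15}


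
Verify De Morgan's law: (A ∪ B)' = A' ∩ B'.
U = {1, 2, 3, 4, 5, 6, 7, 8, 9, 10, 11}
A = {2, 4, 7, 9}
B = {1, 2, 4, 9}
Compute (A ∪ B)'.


U = {1, 2, 3, 4, 5, 6, 7, 8, 9, 10, 11}
A = {2, 4, 7, 9}, B = {1, 2, 4, 9}
A ∪ B = {1, 2, 4, 7, 9}
(A ∪ B)' = U \ (A ∪ B) = {3, 5, 6, 8, 10, 11}
Verification via A' ∩ B': A' = {1, 3, 5, 6, 8, 10, 11}, B' = {3, 5, 6, 7, 8, 10, 11}
A' ∩ B' = {3, 5, 6, 8, 10, 11} ✓

{3, 5, 6, 8, 10, 11}


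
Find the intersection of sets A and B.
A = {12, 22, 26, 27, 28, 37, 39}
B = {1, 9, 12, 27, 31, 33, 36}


Set A = {12, 22, 26, 27, 28, 37, 39}
Set B = {1, 9, 12, 27, 31, 33, 36}
A ∩ B includes only elements in both sets.
Check each element of A against B:
12 ✓, 22 ✗, 26 ✗, 27 ✓, 28 ✗, 37 ✗, 39 ✗
A ∩ B = {12, 27}

{12, 27}


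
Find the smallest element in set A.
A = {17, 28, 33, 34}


Set A = {17, 28, 33, 34}
Elements in ascending order: 17, 28, 33, 34
The smallest element is 17.

17


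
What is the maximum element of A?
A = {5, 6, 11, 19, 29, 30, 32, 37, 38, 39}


Set A = {5, 6, 11, 19, 29, 30, 32, 37, 38, 39}
Elements in ascending order: 5, 6, 11, 19, 29, 30, 32, 37, 38, 39
The largest element is 39.

39


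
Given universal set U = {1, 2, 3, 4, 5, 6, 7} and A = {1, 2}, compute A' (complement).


Universal set U = {1, 2, 3, 4, 5, 6, 7}
Set A = {1, 2}
A' = U \ A = elements in U but not in A
Checking each element of U:
1 (in A, exclude), 2 (in A, exclude), 3 (not in A, include), 4 (not in A, include), 5 (not in A, include), 6 (not in A, include), 7 (not in A, include)
A' = {3, 4, 5, 6, 7}

{3, 4, 5, 6, 7}


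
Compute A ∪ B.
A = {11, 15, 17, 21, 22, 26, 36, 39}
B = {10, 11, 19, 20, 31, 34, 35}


Set A = {11, 15, 17, 21, 22, 26, 36, 39}
Set B = {10, 11, 19, 20, 31, 34, 35}
A ∪ B includes all elements in either set.
Elements from A: {11, 15, 17, 21, 22, 26, 36, 39}
Elements from B not already included: {10, 19, 20, 31, 34, 35}
A ∪ B = {10, 11, 15, 17, 19, 20, 21, 22, 26, 31, 34, 35, 36, 39}

{10, 11, 15, 17, 19, 20, 21, 22, 26, 31, 34, 35, 36, 39}


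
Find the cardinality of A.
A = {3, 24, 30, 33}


Set A = {3, 24, 30, 33}
Listing elements: 3, 24, 30, 33
Counting: 4 elements
|A| = 4

4


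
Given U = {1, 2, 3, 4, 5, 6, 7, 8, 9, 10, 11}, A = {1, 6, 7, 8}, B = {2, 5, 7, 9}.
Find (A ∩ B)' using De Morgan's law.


U = {1, 2, 3, 4, 5, 6, 7, 8, 9, 10, 11}
A = {1, 6, 7, 8}, B = {2, 5, 7, 9}
A ∩ B = {7}
(A ∩ B)' = U \ (A ∩ B) = {1, 2, 3, 4, 5, 6, 8, 9, 10, 11}
Verification via A' ∪ B': A' = {2, 3, 4, 5, 9, 10, 11}, B' = {1, 3, 4, 6, 8, 10, 11}
A' ∪ B' = {1, 2, 3, 4, 5, 6, 8, 9, 10, 11} ✓

{1, 2, 3, 4, 5, 6, 8, 9, 10, 11}


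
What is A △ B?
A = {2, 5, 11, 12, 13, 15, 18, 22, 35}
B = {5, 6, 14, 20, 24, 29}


Set A = {2, 5, 11, 12, 13, 15, 18, 22, 35}
Set B = {5, 6, 14, 20, 24, 29}
A △ B = (A \ B) ∪ (B \ A)
Elements in A but not B: {2, 11, 12, 13, 15, 18, 22, 35}
Elements in B but not A: {6, 14, 20, 24, 29}
A △ B = {2, 6, 11, 12, 13, 14, 15, 18, 20, 22, 24, 29, 35}

{2, 6, 11, 12, 13, 14, 15, 18, 20, 22, 24, 29, 35}


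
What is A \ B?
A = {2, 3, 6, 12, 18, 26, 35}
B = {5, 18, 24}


Set A = {2, 3, 6, 12, 18, 26, 35}
Set B = {5, 18, 24}
A \ B includes elements in A that are not in B.
Check each element of A:
2 (not in B, keep), 3 (not in B, keep), 6 (not in B, keep), 12 (not in B, keep), 18 (in B, remove), 26 (not in B, keep), 35 (not in B, keep)
A \ B = {2, 3, 6, 12, 26, 35}

{2, 3, 6, 12, 26, 35}


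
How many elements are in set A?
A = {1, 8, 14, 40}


Set A = {1, 8, 14, 40}
Listing elements: 1, 8, 14, 40
Counting: 4 elements
|A| = 4

4


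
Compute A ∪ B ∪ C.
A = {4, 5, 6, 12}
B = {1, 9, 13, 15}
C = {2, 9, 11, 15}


Set A = {4, 5, 6, 12}
Set B = {1, 9, 13, 15}
Set C = {2, 9, 11, 15}
First, A ∪ B = {1, 4, 5, 6, 9, 12, 13, 15}
Then, (A ∪ B) ∪ C = {1, 2, 4, 5, 6, 9, 11, 12, 13, 15}

{1, 2, 4, 5, 6, 9, 11, 12, 13, 15}
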